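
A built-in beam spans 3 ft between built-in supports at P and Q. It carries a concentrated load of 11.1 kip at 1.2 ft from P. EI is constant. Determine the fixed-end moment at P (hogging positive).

Take the two fixed-end moments M_P, M_Q as redundants; the released structure is the simple span PQ.
On the primary (simply-supported) span, the end slopes from the loading are:
  at P: point load 11.1 at a = 1.2: Pab(L + b)/(6LEI) = 6.394/EI
  at Q: point load 11.1 at a = 1.2: Pab(L + a)/(6LEI) = 5.594/EI
  θ_P0 = 6.394/EI,  θ_Q0 = 5.594/EI
Flexibility coefficients: a unit moment at one end gives L/(3EI) there and L/(6EI) at the far end, so f₁₁ = f₂₂ = 1/EI and f₁₂ = f₂₁ = 0.5/EI.
Compatibility — zero rotation at each built-in end:
  1 M_P + 0.5 M_Q = 6.394
  0.5 M_P + 1 M_Q = 5.594
Solving the pair gives M_P = 4.795 kip·ft and M_Q = 3.197 kip·ft (hogging).

M_P = 4.795 kip·ft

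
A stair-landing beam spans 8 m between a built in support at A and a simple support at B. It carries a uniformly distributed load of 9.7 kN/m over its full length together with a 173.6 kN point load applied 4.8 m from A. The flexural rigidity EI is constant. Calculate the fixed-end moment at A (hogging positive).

M_A = 310.9 kN·m

Remove the prop at B; the released (primary) structure is a cantilever built in at A.
Downward deflection at the released point B due to the loads:
  UDL 9.7: wL⁴/(8EI) = 4966/EI
  point load 173.6 at a = 4.8: Pa²(3L − a)/(6EI) = 12799/EI
  δ_0 = 17766/EI
Tip deflection under a unit load at B: L³/(3EI) = 170.7/EI.
The prop prevents deflection at B: R_B = δ_0/δ_{BB} = 17766/170.7 = 104.1 kN.
Moment equilibrium about A: M_A = Σ(load moments about A) − R_B·L = 1144 − 104.1×8 = 310.9 kN·m.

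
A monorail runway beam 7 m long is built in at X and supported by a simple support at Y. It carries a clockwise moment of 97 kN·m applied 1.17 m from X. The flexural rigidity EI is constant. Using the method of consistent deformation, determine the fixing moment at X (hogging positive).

M_X = 52.43 kN·m

Release the roller at Y. Primary structure: cantilever fixed at X.
Downward deflection at the released point Y due to the loads:
  clockwise couple 97 at a = 1.17: M₀a(2L − a)/(2EI) = 728/EI
Flexibility coefficient — unit upward force at Y: δ_{YY} = L³/(3EI) = 114.3/EI.
Compatibility at Y: δ_0 − R_Y·δ_{YY} = 0, so R_Y = 728/114.3 = 6.368 kN.
Moment equilibrium about X: M_X = Σ(load moments about X) − R_Y·L = 97 − 6.368×7 = 52.43 kN·m.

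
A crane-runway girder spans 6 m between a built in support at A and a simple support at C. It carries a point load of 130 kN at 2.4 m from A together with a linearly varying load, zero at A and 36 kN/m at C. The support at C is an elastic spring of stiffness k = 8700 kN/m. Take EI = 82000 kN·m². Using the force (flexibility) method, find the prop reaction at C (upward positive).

R_C = 76.43 kN

Choose R_C as the redundant. The primary structure is the cantilever fixed at A.
Primary-structure tip deflection at C by superposition:
  point load 130 at a = 2.4: Pa²(3L − a)/(6EI) = 1947/EI
  triangular load, peak 36 at the free end: 11w₀L⁴/(120EI) = 4277/EI
  δ_0 = 6224/EI
Tip deflection under a unit load at C: L³/(3EI) = 72/EI.
With EI = 82000 kN·m²: δ_0 = 0.075899 m and δ_{CC} = 0.000878 m/kN.
Compatibility — the spring shortens by R_C/k under the reaction it provides: δ_0 − R_C·δ_{CC} = R_C/k. With 1/k = 0.000115 m/kN, R_C = δ_0 / (δ_{CC} + 1/k) = 0.075899 / (0.000878 + 0.000115) = 76.43 kN.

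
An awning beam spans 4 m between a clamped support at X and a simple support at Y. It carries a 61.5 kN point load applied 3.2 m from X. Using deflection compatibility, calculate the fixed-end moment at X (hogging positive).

M_X = 23.62 kN·m

Take the reaction at Y as the redundant and release it; the primary structure is a cantilever fixed at X.
Free-end deflection of the primary structure under the applied loading (downward +):
  point load 61.5 at a = 3.2: Pa²(3L − a)/(6EI) = 923.6/EI
Tip deflection under a unit load at Y: L³/(3EI) = 21.33/EI.
Compatibility at Y: δ_0 − R_Y·δ_{YY} = 0, so R_Y = 923.6/21.33 = 43.3 kN.
Moment equilibrium about X: M_X = Σ(load moments about X) − R_Y·L = 196.8 − 43.3×4 = 23.62 kN·m.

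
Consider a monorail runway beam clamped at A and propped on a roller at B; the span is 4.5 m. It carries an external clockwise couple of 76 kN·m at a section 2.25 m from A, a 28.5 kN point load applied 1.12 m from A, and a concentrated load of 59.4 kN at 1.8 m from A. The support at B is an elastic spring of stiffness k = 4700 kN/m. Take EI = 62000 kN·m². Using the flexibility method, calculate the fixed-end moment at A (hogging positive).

Choose R_B as the redundant. The primary structure is the cantilever fixed at A.
Deflection at B on the released cantilever, summing each load's contribution:
  clockwise couple 76 at a = 2.25: M₀a(2L − a)/(2EI) = 577.1/EI
  point load 28.5 at a = 1.12: Pa²(3L − a)/(6EI) = 73.76/EI
  point load 59.4 at a = 1.8: Pa²(3L − a)/(6EI) = 375.3/EI
  δ_0 = 1026/EI
Tip deflection under a unit load at B: L³/(3EI) = 30.38/EI.
With EI = 62000 kN·m²: δ_0 = 0.016551 m and δ_{BB} = 0.00049 m/kN.
Compatibility — the spring shortens by R_B/k under the reaction it provides: δ_0 − R_B·δ_{BB} = R_B/k. With 1/k = 0.000213 m/kN, R_B = δ_0 / (δ_{BB} + 1/k) = 0.016551 / (0.00049 + 0.000213) = 23.55 kN.
Moment equilibrium about A: M_A = Σ(load moments about A) − R_B·L = 214.8 − 23.55×4.5 = 108.8 kN·m.

M_A = 108.8 kN·m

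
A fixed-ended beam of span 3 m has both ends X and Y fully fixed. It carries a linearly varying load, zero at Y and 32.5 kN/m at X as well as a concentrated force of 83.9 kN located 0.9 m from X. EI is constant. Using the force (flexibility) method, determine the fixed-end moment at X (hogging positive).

M_X = 51.62 kN·m

Take the two fixed-end moments M_X, M_Y as redundants; the released structure is the simple span XY.
On the primary (simply-supported) span, the end slopes from the loading are:
  at X: triangular load, peak 32.5: w₀L³/(45EI) = 19.5/EI
  at Y: triangular load, peak 32.5: 7w₀L³/(360EI) = 17.06/EI
  at X: point load 83.9 at a = 0.9: Pab(L + b)/(6LEI) = 44.93/EI
  at Y: point load 83.9 at a = 0.9: Pab(L + a)/(6LEI) = 34.36/EI
  θ_X0 = 64.43/EI,  θ_Y0 = 51.42/EI
Flexibility coefficients: a unit moment at one end gives L/(3EI) there and L/(6EI) at the far end, so f₁₁ = f₂₂ = 1/EI and f₁₂ = f₂₁ = 0.5/EI.
Compatibility — zero rotation at each built-in end:
  1 M_X + 0.5 M_Y = 64.43
  0.5 M_X + 1 M_Y = 51.42
Solving the pair gives M_X = 51.62 kN·m and M_Y = 25.61 kN·m (hogging).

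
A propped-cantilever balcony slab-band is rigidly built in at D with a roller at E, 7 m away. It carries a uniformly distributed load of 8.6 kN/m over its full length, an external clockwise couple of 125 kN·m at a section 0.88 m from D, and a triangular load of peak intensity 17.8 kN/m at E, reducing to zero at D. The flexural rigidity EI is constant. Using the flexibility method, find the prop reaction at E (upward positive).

Take the reaction at E as the redundant and release it; the primary structure is a cantilever fixed at D.
Primary-structure tip deflection at E by superposition:
  UDL 8.6: wL⁴/(8EI) = 2581/EI
  clockwise couple 125 at a = 0.88: M₀a(2L − a)/(2EI) = 721.6/EI
  triangular load, peak 17.8 at the free end: 11w₀L⁴/(120EI) = 3918/EI
  δ_0 = 7220/EI
Flexibility coefficient — unit upward force at E: δ_{EE} = L³/(3EI) = 114.3/EI.
Compatibility at E: δ_0 − R_E·δ_{EE} = 0, so R_E = 7220/114.3 = 63.15 kN.

R_E = 63.15 kN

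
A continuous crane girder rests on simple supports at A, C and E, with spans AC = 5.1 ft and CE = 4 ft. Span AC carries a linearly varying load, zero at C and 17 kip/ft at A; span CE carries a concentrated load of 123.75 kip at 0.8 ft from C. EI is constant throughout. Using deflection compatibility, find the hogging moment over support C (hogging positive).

M_C = 45.79 kip·ft

Release continuity at C by inserting a hinge; the redundant is the internal moment M_C. The primary structure is two simply-supported spans AC and CE.
Discontinuity in slope at C on the released structure — sum the simple-span end rotations:
  span AC: triangular load, peak 17: 7w₀L³/(360EI) = 43.85/EI
  span CE: point load 123.75 at a = 0.8: Pab(L + b)/(6LEI) = 95.04/EI
  relative rotation θ_0 = (43.85 + 95.04)/EI = 138.9/EI
A unit hogging moment at C produces rotation L₁/(3EI) + L₂/(3EI) = 3.033/EI.
Compatibility: M_C·(L₁+L₂)/(3EI) = θ_0, giving M_C = 45.79 kip·ft (hogging).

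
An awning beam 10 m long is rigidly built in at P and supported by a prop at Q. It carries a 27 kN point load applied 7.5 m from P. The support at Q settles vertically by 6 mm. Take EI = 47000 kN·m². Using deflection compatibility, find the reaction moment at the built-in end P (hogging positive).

Take the reaction at Q as the redundant and release it; the primary structure is a cantilever fixed at P.
Downward deflection at the released point Q due to the loads:
  point load 27 at a = 7.5: Pa²(3L − a)/(6EI) = 5695/EI
Tip deflection under a unit load at Q: L³/(3EI) = 333.3/EI.
With EI = 47000 kN·m²: δ_0 = 0.12118 m and δ_{QQ} = 0.007092 m/kN.
Compatibility — the beam at Q must follow the support down by 0.006 m: δ_0 − R_Q·δ_{QQ} = 0.006, so R_Q = (0.12118 − 0.006)/0.007092 = 16.24 kN.
Moment equilibrium about P: M_P = Σ(load moments about P) − R_Q·L = 202.5 − 16.24×10 = 40.1 kN·m.

M_P = 40.1 kN·m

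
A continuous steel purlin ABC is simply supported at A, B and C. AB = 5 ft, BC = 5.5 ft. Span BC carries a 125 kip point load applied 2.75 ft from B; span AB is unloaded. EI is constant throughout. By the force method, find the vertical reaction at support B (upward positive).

R_B = 88.28 kip

Release continuity at B by inserting a hinge; the redundant is the internal moment M_B. The primary structure is two simply-supported spans AB and BC.
End slopes at the hinge B, treating each span as simply supported:
  span BC: point load 125 at a = 2.75: Pab(L + b)/(6LEI) = 236.3/EI
  relative rotation θ_0 = (0 + 236.3)/EI = 236.3/EI
A unit hogging moment at B produces rotation L₁/(3EI) + L₂/(3EI) = 3.5/EI.
Compatibility: M_B·(L₁+L₂)/(3EI) = θ_0, giving M_B = 67.52 kip·ft (hogging).
Span AB, ΣM about A with M_B applied at B: R_B^{AB}·5 = 0 + 67.52, so R_B^{AB} = 13.5 kip and R_A = 0 − 13.5 = -13.5 kip.
Span BC, ΣM about C: R_B^{BC}·5.5 = 343.8 + 67.52, so R_B^{BC} = 74.78 kip and R_C = 125 − 74.78 = 50.22 kip.
R_B = 13.5 + 74.78 = 88.28 kip.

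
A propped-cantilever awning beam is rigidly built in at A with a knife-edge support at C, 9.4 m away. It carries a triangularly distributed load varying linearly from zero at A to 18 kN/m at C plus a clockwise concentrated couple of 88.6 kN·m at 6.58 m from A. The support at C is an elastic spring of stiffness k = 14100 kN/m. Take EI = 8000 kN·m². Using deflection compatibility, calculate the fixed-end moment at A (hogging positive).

M_A = 61.58 kN·m

Choose R_C as the redundant. The primary structure is the cantilever fixed at A.
Deflection at C on the released cantilever, summing each load's contribution:
  triangular load, peak 18 at the free end: 11w₀L⁴/(120EI) = 12882/EI
  clockwise couple 88.6 at a = 6.58: M₀a(2L − a)/(2EI) = 3562/EI
  δ_0 = 16444/EI
Flexibility coefficient — unit upward force at C: δ_{CC} = L³/(3EI) = 276.9/EI.
With EI = 8000 kN·m²: δ_0 = 2.0556 m and δ_{CC} = 0.034608 m/kN.
Compatibility — the spring shortens by R_C/k under the reaction it provides: δ_0 − R_C·δ_{CC} = R_C/k. With 1/k = 0.000071 m/kN, R_C = δ_0 / (δ_{CC} + 1/k) = 2.0556 / (0.034608 + 0.000071) = 59.27 kN.
Moment equilibrium about A: M_A = Σ(load moments about A) − R_C·L = 618.8 − 59.27×9.4 = 61.58 kN·m.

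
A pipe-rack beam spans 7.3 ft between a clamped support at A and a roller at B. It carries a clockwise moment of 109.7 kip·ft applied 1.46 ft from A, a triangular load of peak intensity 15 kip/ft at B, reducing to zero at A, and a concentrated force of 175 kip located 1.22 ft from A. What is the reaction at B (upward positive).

Release the roller at B. Primary structure: cantilever fixed at A.
Deflection at B on the released cantilever, summing each load's contribution:
  clockwise couple 109.7 at a = 1.46: M₀a(2L − a)/(2EI) = 1052/EI
  triangular load, peak 15 at the free end: 11w₀L⁴/(120EI) = 3905/EI
  point load 175 at a = 1.22: Pa²(3L − a)/(6EI) = 897.8/EI
  δ_0 = 5855/EI
Tip deflection under a unit load at B: L³/(3EI) = 129.7/EI.
Compatibility at B: δ_0 − R_B·δ_{BB} = 0, so R_B = 5855/129.7 = 45.15 kip.

R_B = 45.15 kip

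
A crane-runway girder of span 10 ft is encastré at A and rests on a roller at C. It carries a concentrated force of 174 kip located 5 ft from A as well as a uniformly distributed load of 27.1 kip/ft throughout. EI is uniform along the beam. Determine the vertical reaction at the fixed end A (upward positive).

Release the roller at C. Primary structure: cantilever fixed at A.
Deflection at C on the released cantilever, summing each load's contribution:
  point load 174 at a = 5: Pa²(3L − a)/(6EI) = 18125/EI
  UDL 27.1: wL⁴/(8EI) = 33875/EI
  δ_0 = 52000/EI
Flexibility coefficient — unit upward force at C: δ_{CC} = L³/(3EI) = 333.3/EI.
The prop prevents deflection at C: R_C = δ_0/δ_{CC} = 52000/333.3 = 156 kip.
Vertical equilibrium: R_A = ΣP − R_C = 445 − 156 = 289 kip.

R_A = 289 kip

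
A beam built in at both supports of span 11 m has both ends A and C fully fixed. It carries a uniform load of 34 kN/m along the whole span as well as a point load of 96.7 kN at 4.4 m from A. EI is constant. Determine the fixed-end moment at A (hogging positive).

M_A = 496 kN·m

Release both end moments; the primary structure is a simply-supported span AC with redundants M_A and M_C.
On the primary (simply-supported) span, the end slopes from the loading are:
  at A: UDL 34: wL³/(24EI) = 1886/EI
  at C: UDL 34: wL³/(24EI) = 1886/EI
  at A: point load 96.7 at a = 4.4: Pab(L + b)/(6LEI) = 748.8/EI
  at C: point load 96.7 at a = 4.4: Pab(L + a)/(6LEI) = 655.2/EI
  θ_A0 = 2634/EI,  θ_C0 = 2541/EI
Flexibility coefficients: a unit moment at one end gives L/(3EI) there and L/(6EI) at the far end, so f₁₁ = f₂₂ = 3.667/EI and f₁₂ = f₂₁ = 1.833/EI.
Compatibility — zero rotation at each built-in end:
  3.667 M_A + 1.833 M_C = 2634
  1.833 M_A + 3.667 M_C = 2541
Solving the pair gives M_A = 496 kN·m and M_C = 444.9 kN·m (hogging).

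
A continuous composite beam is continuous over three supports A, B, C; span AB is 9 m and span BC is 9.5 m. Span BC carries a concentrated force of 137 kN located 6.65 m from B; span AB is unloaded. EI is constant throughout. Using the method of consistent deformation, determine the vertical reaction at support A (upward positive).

R_A = -10.14 kN

Take M_B as the redundant. Released structure: two simple spans AB and BC with a hinge at B.
Rotations at B on the released spans (each span's end-slope, ×1/EI):
  span BC: point load 137 at a = 6.65: Pab(L + b)/(6LEI) = 562.6/EI
  relative rotation θ_0 = (0 + 562.6)/EI = 562.6/EI
A unit hogging moment at B produces rotation L₁/(3EI) + L₂/(3EI) = 6.167/EI.
Slope continuity at B: θ_0 = M_B·6.167/EI, so M_B = 562.6/6.167 = 91.23 kN·m (hogging).
Span AB, ΣM about A with M_B applied at B: R_B^{AB}·9 = 0 + 91.23, so R_B^{AB} = 10.14 kN and R_A = 0 − 10.14 = -10.14 kN.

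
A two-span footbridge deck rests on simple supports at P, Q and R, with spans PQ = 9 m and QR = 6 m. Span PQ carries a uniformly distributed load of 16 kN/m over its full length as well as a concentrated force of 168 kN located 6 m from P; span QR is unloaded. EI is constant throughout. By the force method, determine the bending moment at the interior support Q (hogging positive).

Take M_Q as the redundant. Released structure: two simple spans PQ and QR with a hinge at Q.
End slopes at the hinge Q, treating each span as simply supported:
  span PQ: UDL 16: wL³/(24EI) = 486/EI
  span PQ: point load 168 at a = 6: Pab(L + a)/(6LEI) = 840/EI
  relative rotation θ_0 = (1326 + 0)/EI = 1326/EI
A unit hogging moment at Q produces rotation L₁/(3EI) + L₂/(3EI) = 5/EI.
Compatibility: M_Q·(L₁+L₂)/(3EI) = θ_0, giving M_Q = 265.2 kN·m (hogging).

M_Q = 265.2 kN·m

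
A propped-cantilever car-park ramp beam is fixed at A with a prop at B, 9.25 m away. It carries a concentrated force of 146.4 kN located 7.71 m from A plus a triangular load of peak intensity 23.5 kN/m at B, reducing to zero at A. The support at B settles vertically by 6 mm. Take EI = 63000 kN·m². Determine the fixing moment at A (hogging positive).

M_A = 240.1 kN·m

Choose R_B as the redundant. The primary structure is the cantilever fixed at A.
Downward deflection at the released point B due to the loads:
  point load 146.4 at a = 7.71: Pa²(3L − a)/(6EI) = 29067/EI
  triangular load, peak 23.5 at the free end: 11w₀L⁴/(120EI) = 15771/EI
  δ_0 = 44837/EI
Tip deflection under a unit load at B: L³/(3EI) = 263.8/EI.
With EI = 63000 kN·m²: δ_0 = 0.7117 m and δ_{BB} = 0.004188 m/kN.
Compatibility — the beam at B must follow the support down by 0.006 m: δ_0 − R_B·δ_{BB} = 0.006, so R_B = (0.7117 − 0.006)/0.004188 = 168.5 kN.
Moment equilibrium about A: M_A = Σ(load moments about A) − R_B·L = 1799 − 168.5×9.25 = 240.1 kN·m.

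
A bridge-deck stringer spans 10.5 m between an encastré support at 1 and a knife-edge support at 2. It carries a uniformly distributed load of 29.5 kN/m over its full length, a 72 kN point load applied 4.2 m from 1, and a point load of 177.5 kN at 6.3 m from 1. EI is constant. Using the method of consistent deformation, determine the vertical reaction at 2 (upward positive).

R_2 = 207.8 kN

Choose R_2 as the redundant. The primary structure is the cantilever fixed at 1.
Deflection at 2 on the released cantilever, summing each load's contribution:
  UDL 29.5: wL⁴/(8EI) = 44822/EI
  point load 72 at a = 4.2: Pa²(3L − a)/(6EI) = 5779/EI
  point load 177.5 at a = 6.3: Pa²(3L − a)/(6EI) = 29589/EI
  δ_0 = 80190/EI
Flexibility coefficient — unit upward force at 2: δ_{22} = L³/(3EI) = 385.9/EI.
Compatibility at 2: δ_0 − R_2·δ_{22} = 0, so R_2 = 80190/385.9 = 207.8 kN.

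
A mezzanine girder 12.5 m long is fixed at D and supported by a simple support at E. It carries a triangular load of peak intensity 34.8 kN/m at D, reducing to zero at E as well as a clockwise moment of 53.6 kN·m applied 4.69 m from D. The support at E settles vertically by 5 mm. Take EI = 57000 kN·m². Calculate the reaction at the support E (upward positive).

R_E = 46.98 kN

Release the roller at E. Primary structure: cantilever fixed at D.
Free-end deflection of the primary structure under the applied loading (downward +):
  triangular load, peak 34.8 at the fixed end: w₀L⁴/(30EI) = 28320/EI
  clockwise couple 53.6 at a = 4.69: M₀a(2L − a)/(2EI) = 2553/EI
  δ_0 = 30873/EI
Tip deflection under a unit load at E: L³/(3EI) = 651/EI.
With EI = 57000 kN·m²: δ_0 = 0.54163 m and δ_{EE} = 0.011422 m/kN.
Compatibility — the beam at E must follow the support down by 0.005 m: δ_0 − R_E·δ_{EE} = 0.005, so R_E = (0.54163 − 0.005)/0.011422 = 46.98 kN.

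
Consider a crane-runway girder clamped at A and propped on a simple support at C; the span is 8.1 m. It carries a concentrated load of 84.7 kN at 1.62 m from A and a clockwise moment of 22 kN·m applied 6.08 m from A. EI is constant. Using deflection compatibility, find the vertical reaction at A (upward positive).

Release the roller at C. Primary structure: cantilever fixed at A.
Downward deflection at the released point C due to the loads:
  point load 84.7 at a = 1.62: Pa²(3L − a)/(6EI) = 840.2/EI
  clockwise couple 22 at a = 6.08: M₀a(2L − a)/(2EI) = 676.8/EI
  δ_0 = 1517/EI
Tip deflection under a unit load at C: L³/(3EI) = 177.1/EI.
Compatibility at C: δ_0 − R_C·δ_{CC} = 0, so R_C = 1517/177.1 = 8.564 kN.
Vertical equilibrium: R_A = ΣP − R_C = 84.7 − 8.564 = 76.14 kN.

R_A = 76.14 kN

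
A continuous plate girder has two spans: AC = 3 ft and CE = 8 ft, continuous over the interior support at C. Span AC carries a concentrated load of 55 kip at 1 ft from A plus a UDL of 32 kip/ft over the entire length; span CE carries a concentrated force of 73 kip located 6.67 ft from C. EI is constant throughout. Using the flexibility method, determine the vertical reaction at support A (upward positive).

Take M_C as the redundant. Released structure: two simple spans AC and CE with a hinge at C.
End slopes at the hinge C, treating each span as simply supported:
  span AC: point load 55 at a = 1: Pab(L + a)/(6LEI) = 24.44/EI
  span AC: UDL 32: wL³/(24EI) = 36/EI
  span CE: point load 73 at a = 6.67: Pab(L + b)/(6LEI) = 125.9/EI
  relative rotation θ_0 = (60.44 + 125.9)/EI = 186.3/EI
A unit hogging moment at C produces rotation L₁/(3EI) + L₂/(3EI) = 3.667/EI.
Slope continuity at C: θ_0 = M_C·3.667/EI, so M_C = 186.3/3.667 = 50.81 kip·ft (hogging).
Span AC, ΣM about A with M_C applied at C: R_C^{AC}·3 = 199 + 50.81, so R_C^{AC} = 83.27 kip and R_A = 151 − 83.27 = 67.73 kip.

R_A = 67.73 kip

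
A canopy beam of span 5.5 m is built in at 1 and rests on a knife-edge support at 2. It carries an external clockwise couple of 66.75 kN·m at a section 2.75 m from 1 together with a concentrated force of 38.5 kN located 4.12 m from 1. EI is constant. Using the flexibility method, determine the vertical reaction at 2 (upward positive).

Take the reaction at 2 as the redundant and release it; the primary structure is a cantilever fixed at 1.
Downward deflection at the released point 2 due to the loads:
  clockwise couple 66.75 at a = 2.75: M₀a(2L − a)/(2EI) = 757.2/EI
  point load 38.5 at a = 4.12: Pa²(3L − a)/(6EI) = 1348/EI
  δ_0 = 2106/EI
Tip deflection under a unit load at 2: L³/(3EI) = 55.46/EI.
The prop prevents deflection at 2: R_2 = δ_0/δ_{22} = 2106/55.46 = 37.97 kN.

R_2 = 37.97 kN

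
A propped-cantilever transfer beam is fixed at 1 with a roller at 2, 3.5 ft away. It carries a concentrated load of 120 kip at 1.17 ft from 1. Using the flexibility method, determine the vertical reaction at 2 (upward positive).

R_2 = 17.87 kip

Choose R_2 as the redundant. The primary structure is the cantilever fixed at 1.
Primary-structure tip deflection at 2 by superposition:
  point load 120 at a = 1.17: Pa²(3L − a)/(6EI) = 255.4/EI
Tip deflection under a unit load at 2: L³/(3EI) = 14.29/EI.
Compatibility at 2: δ_0 − R_2·δ_{22} = 0, so R_2 = 255.4/14.29 = 17.87 kip.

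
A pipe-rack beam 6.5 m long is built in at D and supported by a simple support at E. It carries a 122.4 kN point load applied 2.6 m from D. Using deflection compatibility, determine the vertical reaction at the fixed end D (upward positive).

Remove the prop at E; the released (primary) structure is a cantilever built in at D.
Downward deflection at the released point E due to the loads:
  point load 122.4 at a = 2.6: Pa²(3L − a)/(6EI) = 2331/EI
Flexibility coefficient — unit upward force at E: δ_{EE} = L³/(3EI) = 91.54/EI.
Compatibility at E: δ_0 − R_E·δ_{EE} = 0, so R_E = 2331/91.54 = 25.46 kN.
Vertical equilibrium: R_D = ΣP − R_E = 122.4 − 25.46 = 96.94 kN.

R_D = 96.94 kN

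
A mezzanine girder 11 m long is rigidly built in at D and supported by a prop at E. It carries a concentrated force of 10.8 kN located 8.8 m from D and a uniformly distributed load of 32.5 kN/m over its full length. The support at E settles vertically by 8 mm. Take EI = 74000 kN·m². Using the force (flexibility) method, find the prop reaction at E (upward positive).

Choose R_E as the redundant. The primary structure is the cantilever fixed at D.
Deflection at E on the released cantilever, summing each load's contribution:
  point load 10.8 at a = 8.8: Pa²(3L − a)/(6EI) = 3373/EI
  UDL 32.5: wL⁴/(8EI) = 59479/EI
  δ_0 = 62852/EI
Tip deflection under a unit load at E: L³/(3EI) = 443.7/EI.
With EI = 74000 kN·m²: δ_0 = 0.84936 m and δ_{EE} = 0.005995 m/kN.
Compatibility — the beam at E must follow the support down by 0.008 m: δ_0 − R_E·δ_{EE} = 0.008, so R_E = (0.84936 − 0.008)/0.005995 = 140.3 kN.

R_E = 140.3 kN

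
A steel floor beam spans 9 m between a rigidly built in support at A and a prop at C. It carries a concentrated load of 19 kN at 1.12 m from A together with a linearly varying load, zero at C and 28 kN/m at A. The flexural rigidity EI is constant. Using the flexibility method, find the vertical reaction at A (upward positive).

R_A = 119.4 kN

Take the reaction at C as the redundant and release it; the primary structure is a cantilever fixed at A.
Downward deflection at the released point C due to the loads:
  point load 19 at a = 1.12: Pa²(3L − a)/(6EI) = 102.8/EI
  triangular load, peak 28 at the fixed end: w₀L⁴/(30EI) = 6124/EI
  δ_0 = 6226/EI
Flexibility coefficient — unit upward force at C: δ_{CC} = L³/(3EI) = 243/EI.
Compatibility at C: δ_0 − R_C·δ_{CC} = 0, so R_C = 6226/243 = 25.62 kN.
Vertical equilibrium: R_A = ΣP − R_C = 145 − 25.62 = 119.4 kN.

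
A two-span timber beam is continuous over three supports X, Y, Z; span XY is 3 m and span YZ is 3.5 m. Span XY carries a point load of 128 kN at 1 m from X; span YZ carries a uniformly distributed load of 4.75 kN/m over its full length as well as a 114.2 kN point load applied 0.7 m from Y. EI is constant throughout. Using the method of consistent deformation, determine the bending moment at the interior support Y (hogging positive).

M_Y = 61.16 kN·m

Take M_Y as the redundant. Released structure: two simple spans XY and YZ with a hinge at Y.
Rotations at Y on the released spans (each span's end-slope, ×1/EI):
  span XY: point load 128 at a = 1: Pab(L + a)/(6LEI) = 56.89/EI
  span YZ: UDL 4.75: wL³/(24EI) = 8.486/EI
  span YZ: point load 114.2 at a = 0.7: Pab(L + b)/(6LEI) = 67.15/EI
  relative rotation θ_0 = (56.89 + 75.64)/EI = 132.5/EI
A unit hogging moment at Y produces rotation L₁/(3EI) + L₂/(3EI) = 2.167/EI.
Compatibility: M_Y·(L₁+L₂)/(3EI) = θ_0, giving M_Y = 61.16 kN·m (hogging).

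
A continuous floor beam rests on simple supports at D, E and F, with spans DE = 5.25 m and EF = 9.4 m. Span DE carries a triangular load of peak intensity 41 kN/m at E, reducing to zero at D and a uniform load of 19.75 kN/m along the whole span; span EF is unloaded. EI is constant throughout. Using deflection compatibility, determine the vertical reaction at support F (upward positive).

Release continuity at E by inserting a hinge; the redundant is the internal moment M_E. The primary structure is two simply-supported spans DE and EF.
End slopes at the hinge E, treating each span as simply supported:
  span DE: triangular load, peak 41: w₀L³/(45EI) = 131.8/EI
  span DE: UDL 19.75: wL³/(24EI) = 119.1/EI
  relative rotation θ_0 = (250.9 + 0)/EI = 250.9/EI
A unit hogging moment at E produces rotation L₁/(3EI) + L₂/(3EI) = 4.883/EI.
Slope continuity at E: θ_0 = M_E·4.883/EI, so M_E = 250.9/4.883 = 51.38 kN·m (hogging).
Span EF, ΣM about F: R_E^{EF}·9.4 = 0 + 51.38, so R_E^{EF} = 5.466 kN and R_F = 0 − 5.466 = -5.466 kN.

R_F = -5.466 kN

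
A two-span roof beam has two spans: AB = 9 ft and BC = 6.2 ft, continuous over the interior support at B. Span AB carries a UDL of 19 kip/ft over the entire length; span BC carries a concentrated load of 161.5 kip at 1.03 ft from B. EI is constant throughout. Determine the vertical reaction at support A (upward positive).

R_A = 67.08 kip

Release continuity at B by inserting a hinge; the redundant is the internal moment M_B. The primary structure is two simply-supported spans AB and BC.
Discontinuity in slope at B on the released structure — sum the simple-span end rotations:
  span AB: UDL 19: wL³/(24EI) = 577.1/EI
  span BC: point load 161.5 at a = 1.03: Pab(L + b)/(6LEI) = 262.9/EI
  relative rotation θ_0 = (577.1 + 262.9)/EI = 840/EI
A unit hogging moment at B produces rotation L₁/(3EI) + L₂/(3EI) = 5.067/EI.
Compatibility: M_B·(L₁+L₂)/(3EI) = θ_0, giving M_B = 165.8 kip·ft (hogging).
Span AB, ΣM about A with M_B applied at B: R_B^{AB}·9 = 769.5 + 165.8, so R_B^{AB} = 103.9 kip and R_A = 171 − 103.9 = 67.08 kip.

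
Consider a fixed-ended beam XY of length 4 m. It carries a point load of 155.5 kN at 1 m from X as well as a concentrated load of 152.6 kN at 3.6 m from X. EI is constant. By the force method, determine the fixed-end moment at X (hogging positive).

M_X = 92.96 kN·m

Release both end moments; the primary structure is a simply-supported span XY with redundants M_X and M_Y.
End rotations of the released simple span under the applied load (×1/EI):
  at X: point load 155.5 at a = 1: Pab(L + b)/(6LEI) = 136.1/EI
  at Y: point load 155.5 at a = 1: Pab(L + a)/(6LEI) = 97.19/EI
  at X: point load 152.6 at a = 3.6: Pab(L + b)/(6LEI) = 40.29/EI
  at Y: point load 152.6 at a = 3.6: Pab(L + a)/(6LEI) = 69.59/EI
  θ_X0 = 176.3/EI,  θ_Y0 = 166.8/EI
Flexibility coefficients: a unit moment at one end gives L/(3EI) there and L/(6EI) at the far end, so f₁₁ = f₂₂ = 1.333/EI and f₁₂ = f₂₁ = 0.6667/EI.
Compatibility — zero rotation at each built-in end:
  1.333 M_X + 0.6667 M_Y = 176.3
  0.6667 M_X + 1.333 M_Y = 166.8
Solving the pair gives M_X = 92.96 kN·m and M_Y = 78.6 kN·m (hogging).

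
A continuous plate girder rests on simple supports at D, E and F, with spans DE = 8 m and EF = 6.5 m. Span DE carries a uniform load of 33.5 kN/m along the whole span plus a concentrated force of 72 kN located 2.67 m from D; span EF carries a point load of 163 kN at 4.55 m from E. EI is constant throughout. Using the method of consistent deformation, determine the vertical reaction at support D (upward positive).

Take M_E as the redundant. Released structure: two simple spans DE and EF with a hinge at E.
End slopes at the hinge E, treating each span as simply supported:
  span DE: UDL 33.5: wL³/(24EI) = 714.7/EI
  span DE: point load 72 at a = 2.67: Pab(L + a)/(6LEI) = 227.8/EI
  span EF: point load 163 at a = 4.55: Pab(L + b)/(6LEI) = 313.3/EI
  relative rotation θ_0 = (942.4 + 313.3)/EI = 1256/EI
A unit hogging moment at E produces rotation L₁/(3EI) + L₂/(3EI) = 4.833/EI.
Slope continuity at E: θ_0 = M_E·4.833/EI, so M_E = 1256/4.833 = 259.8 kN·m (hogging).
Span DE, ΣM about D with M_E applied at E: R_E^{DE}·8 = 1264 + 259.8, so R_E^{DE} = 190.5 kN and R_D = 340 − 190.5 = 149.5 kN.

R_D = 149.5 kN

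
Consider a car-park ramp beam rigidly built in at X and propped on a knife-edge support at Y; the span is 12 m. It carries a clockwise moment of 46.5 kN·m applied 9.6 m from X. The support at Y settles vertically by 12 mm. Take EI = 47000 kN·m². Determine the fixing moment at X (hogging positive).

Release the roller at Y. Primary structure: cantilever fixed at X.
Deflection at Y on the released cantilever, summing each load's contribution:
  clockwise couple 46.5 at a = 9.6: M₀a(2L − a)/(2EI) = 3214/EI
Flexibility coefficient — unit upward force at Y: δ_{YY} = L³/(3EI) = 576/EI.
With EI = 47000 kN·m²: δ_0 = 0.068385 m and δ_{YY} = 0.012255 m/kN.
Compatibility — the beam at Y must follow the support down by 0.012 m: δ_0 − R_Y·δ_{YY} = 0.012, so R_Y = (0.068385 − 0.012)/0.012255 = 4.601 kN.
Moment equilibrium about X: M_X = Σ(load moments about X) − R_Y·L = 46.5 − 4.601×12 = -8.71 kN·m.

M_X = -8.71 kN·m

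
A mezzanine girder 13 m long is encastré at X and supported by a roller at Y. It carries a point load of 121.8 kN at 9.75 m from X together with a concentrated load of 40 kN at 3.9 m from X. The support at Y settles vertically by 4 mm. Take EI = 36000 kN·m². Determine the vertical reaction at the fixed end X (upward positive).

Release the roller at Y. Primary structure: cantilever fixed at X.
Deflection at Y on the released cantilever, summing each load's contribution:
  point load 121.8 at a = 9.75: Pa²(3L − a)/(6EI) = 56446/EI
  point load 40 at a = 3.9: Pa²(3L − a)/(6EI) = 3559/EI
  δ_0 = 60005/EI
Tip deflection under a unit load at Y: L³/(3EI) = 732.3/EI.
With EI = 36000 kN·m²: δ_0 = 1.6668 m and δ_{YY} = 0.020343 m/kN.
Compatibility — the beam at Y must follow the support down by 0.004 m: δ_0 − R_Y·δ_{YY} = 0.004, so R_Y = (1.6668 − 0.004)/0.020343 = 81.74 kN.
Vertical equilibrium: R_X = ΣP − R_Y = 161.8 − 81.74 = 80.06 kN.

R_X = 80.06 kN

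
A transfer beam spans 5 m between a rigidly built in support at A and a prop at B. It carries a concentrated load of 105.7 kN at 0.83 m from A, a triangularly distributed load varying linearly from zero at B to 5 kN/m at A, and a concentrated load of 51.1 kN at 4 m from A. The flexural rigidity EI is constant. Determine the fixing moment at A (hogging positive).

Release the roller at B. Primary structure: cantilever fixed at A.
Downward deflection at the released point B due to the loads:
  point load 105.7 at a = 0.83: Pa²(3L − a)/(6EI) = 172/EI
  triangular load, peak 5 at the fixed end: w₀L⁴/(30EI) = 104.2/EI
  point load 51.1 at a = 4: Pa²(3L − a)/(6EI) = 1499/EI
  δ_0 = 1775/EI
Tip deflection under a unit load at B: L³/(3EI) = 41.67/EI.
The prop prevents deflection at B: R_B = δ_0/δ_{BB} = 1775/41.67 = 42.6 kN.
Moment equilibrium about A: M_A = Σ(load moments about A) − R_B·L = 313 − 42.6×5 = 99.96 kN·m.

M_A = 99.96 kN·m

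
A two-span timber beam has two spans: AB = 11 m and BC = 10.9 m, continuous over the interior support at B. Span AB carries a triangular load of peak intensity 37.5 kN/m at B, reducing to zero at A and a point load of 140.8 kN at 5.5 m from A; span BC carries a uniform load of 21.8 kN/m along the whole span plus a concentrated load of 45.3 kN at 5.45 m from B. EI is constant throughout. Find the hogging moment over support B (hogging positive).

M_B = 505 kN·m

Take M_B as the redundant. Released structure: two simple spans AB and BC with a hinge at B.
End slopes at the hinge B, treating each span as simply supported:
  span AB: triangular load, peak 37.5: w₀L³/(45EI) = 1109/EI
  span AB: point load 140.8 at a = 5.5: Pab(L + a)/(6LEI) = 1065/EI
  span BC: UDL 21.8: wL³/(24EI) = 1176/EI
  span BC: point load 45.3 at a = 5.45: Pab(L + b)/(6LEI) = 336.4/EI
  relative rotation θ_0 = (2174 + 1513)/EI = 3687/EI
A unit hogging moment at B produces rotation L₁/(3EI) + L₂/(3EI) = 7.3/EI.
Compatibility: M_B·(L₁+L₂)/(3EI) = θ_0, giving M_B = 505 kN·m (hogging).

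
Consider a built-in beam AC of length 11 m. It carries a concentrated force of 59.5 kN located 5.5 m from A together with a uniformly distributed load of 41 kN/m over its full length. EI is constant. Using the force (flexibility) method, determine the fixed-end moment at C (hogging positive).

Take the two fixed-end moments M_A, M_C as redundants; the released structure is the simple span AC.
End rotations of the released simple span under the applied load (×1/EI):
  at A: point load 59.5 at a = 5.5: Pab(L + b)/(6LEI) = 450/EI
  at C: point load 59.5 at a = 5.5: Pab(L + a)/(6LEI) = 450/EI
  at A: UDL 41: wL³/(24EI) = 2274/EI
  at C: UDL 41: wL³/(24EI) = 2274/EI
  θ_A0 = 2724/EI,  θ_C0 = 2724/EI
Flexibility coefficients: a unit moment at one end gives L/(3EI) there and L/(6EI) at the far end, so f₁₁ = f₂₂ = 3.667/EI and f₁₂ = f₂₁ = 1.833/EI.
Compatibility — zero rotation at each built-in end:
  3.667 M_A + 1.833 M_C = 2724
  1.833 M_A + 3.667 M_C = 2724
Solving the pair gives M_A = 495.2 kN·m and M_C = 495.2 kN·m (hogging).

M_C = 495.2 kN·m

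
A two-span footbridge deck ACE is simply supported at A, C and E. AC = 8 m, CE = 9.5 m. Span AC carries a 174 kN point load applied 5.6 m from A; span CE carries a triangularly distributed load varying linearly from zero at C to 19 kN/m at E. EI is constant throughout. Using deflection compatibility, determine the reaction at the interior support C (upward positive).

R_C = 190.5 kN

Release continuity at C by inserting a hinge; the redundant is the internal moment M_C. The primary structure is two simply-supported spans AC and CE.
End slopes at the hinge C, treating each span as simply supported:
  span AC: point load 174 at a = 5.6: Pab(L + a)/(6LEI) = 662.6/EI
  span CE: triangular load, peak 19: 7w₀L³/(360EI) = 316.8/EI
  relative rotation θ_0 = (662.6 + 316.8)/EI = 979.3/EI
A unit hogging moment at C produces rotation L₁/(3EI) + L₂/(3EI) = 5.833/EI.
Compatibility: M_C·(L₁+L₂)/(3EI) = θ_0, giving M_C = 167.9 kN·m (hogging).
Span AC, ΣM about A with M_C applied at C: R_C^{AC}·8 = 974.4 + 167.9, so R_C^{AC} = 142.8 kN and R_A = 174 − 142.8 = 31.21 kN.
Span CE, ΣM about E: R_C^{CE}·9.5 = 285.8 + 167.9, so R_C^{CE} = 47.76 kN and R_E = 90.25 − 47.76 = 42.49 kN.
R_C = 142.8 + 47.76 = 190.5 kN.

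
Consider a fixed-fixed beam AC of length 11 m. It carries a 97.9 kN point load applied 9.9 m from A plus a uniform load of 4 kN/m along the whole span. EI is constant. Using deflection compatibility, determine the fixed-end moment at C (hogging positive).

Release both end moments; the primary structure is a simply-supported span AC with redundants M_A and M_C.
End rotations of the released simple span under the applied load (×1/EI):
  at A: point load 97.9 at a = 9.9: Pab(L + b)/(6LEI) = 195.5/EI
  at C: point load 97.9 at a = 9.9: Pab(L + a)/(6LEI) = 337.6/EI
  at A: UDL 4: wL³/(24EI) = 221.8/EI
  at C: UDL 4: wL³/(24EI) = 221.8/EI
  θ_A0 = 417.3/EI,  θ_C0 = 559.4/EI
Flexibility coefficients: a unit moment at one end gives L/(3EI) there and L/(6EI) at the far end, so f₁₁ = f₂₂ = 3.667/EI and f₁₂ = f₂₁ = 1.833/EI.
Compatibility — zero rotation at each built-in end:
  3.667 M_A + 1.833 M_C = 417.3
  1.833 M_A + 3.667 M_C = 559.4
Solving the pair gives M_A = 50.03 kN·m and M_C = 127.6 kN·m (hogging).

M_C = 127.6 kN·m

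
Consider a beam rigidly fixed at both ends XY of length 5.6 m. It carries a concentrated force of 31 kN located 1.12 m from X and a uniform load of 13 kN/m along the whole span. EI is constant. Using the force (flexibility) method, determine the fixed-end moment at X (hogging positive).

Release both end moments; the primary structure is a simply-supported span XY with redundants M_X and M_Y.
On the primary (simply-supported) span, the end slopes from the loading are:
  at X: point load 31 at a = 1.12: Pab(L + b)/(6LEI) = 46.66/EI
  at Y: point load 31 at a = 1.12: Pab(L + a)/(6LEI) = 31.11/EI
  at X: UDL 13: wL³/(24EI) = 95.13/EI
  at Y: UDL 13: wL³/(24EI) = 95.13/EI
  θ_X0 = 141.8/EI,  θ_Y0 = 126.2/EI
Flexibility coefficients: a unit moment at one end gives L/(3EI) there and L/(6EI) at the far end, so f₁₁ = f₂₂ = 1.867/EI and f₁₂ = f₂₁ = 0.9333/EI.
Compatibility — zero rotation at each built-in end:
  1.867 M_X + 0.9333 M_Y = 141.8
  0.9333 M_X + 1.867 M_Y = 126.2
Solving the pair gives M_X = 56.19 kN·m and M_Y = 39.53 kN·m (hogging).

M_X = 56.19 kN·m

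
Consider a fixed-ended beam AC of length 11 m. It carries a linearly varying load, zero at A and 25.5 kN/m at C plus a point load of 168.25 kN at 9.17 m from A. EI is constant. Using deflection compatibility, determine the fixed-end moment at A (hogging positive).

Release both end moments; the primary structure is a simply-supported span AC with redundants M_A and M_C.
Simple-span end rotations at A and C under the given loads:
  at A: triangular load, peak 25.5: 7w₀L³/(360EI) = 660/EI
  at C: triangular load, peak 25.5: w₀L³/(45EI) = 754.2/EI
  at A: point load 168.25 at a = 9.17: Pab(L + b)/(6LEI) = 548.9/EI
  at C: point load 168.25 at a = 9.17: Pab(L + a)/(6LEI) = 862.9/EI
  θ_A0 = 1209/EI,  θ_C0 = 1617/EI
Flexibility coefficients: a unit moment at one end gives L/(3EI) there and L/(6EI) at the far end, so f₁₁ = f₂₂ = 3.667/EI and f₁₂ = f₂₁ = 1.833/EI.
Compatibility — zero rotation at each built-in end:
  3.667 M_A + 1.833 M_C = 1209
  1.833 M_A + 3.667 M_C = 1617
Solving the pair gives M_A = 145.6 kN·m and M_C = 368.2 kN·m (hogging).

M_A = 145.6 kN·m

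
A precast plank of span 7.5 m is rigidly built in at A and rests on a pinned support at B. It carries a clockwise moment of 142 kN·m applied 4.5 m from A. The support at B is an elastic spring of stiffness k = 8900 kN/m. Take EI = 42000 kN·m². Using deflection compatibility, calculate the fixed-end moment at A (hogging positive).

Remove the prop at B; the released (primary) structure is a cantilever built in at A.
Free-end deflection of the primary structure under the applied loading (downward +):
  clockwise couple 142 at a = 4.5: M₀a(2L − a)/(2EI) = 3355/EI
Flexibility coefficient — unit upward force at B: δ_{BB} = L³/(3EI) = 140.6/EI.
With EI = 42000 kN·m²: δ_0 = 0.079875 m and δ_{BB} = 0.003348 m/kN.
Compatibility — the spring shortens by R_B/k under the reaction it provides: δ_0 − R_B·δ_{BB} = R_B/k. With 1/k = 0.000112 m/kN, R_B = δ_0 / (δ_{BB} + 1/k) = 0.079875 / (0.003348 + 0.000112) = 23.08 kN.
Moment equilibrium about A: M_A = Σ(load moments about A) − R_B·L = 142 − 23.08×7.5 = -31.11 kN·m.

M_A = -31.11 kN·m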